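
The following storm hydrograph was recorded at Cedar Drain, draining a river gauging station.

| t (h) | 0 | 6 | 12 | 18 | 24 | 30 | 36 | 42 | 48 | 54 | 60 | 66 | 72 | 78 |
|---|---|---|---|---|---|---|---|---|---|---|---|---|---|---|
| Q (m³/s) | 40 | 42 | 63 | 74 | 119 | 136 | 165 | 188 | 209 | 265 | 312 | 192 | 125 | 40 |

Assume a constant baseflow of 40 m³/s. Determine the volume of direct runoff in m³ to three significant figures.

Direct-runoff ordinates (Q − Q_b): 0.0, 2.0, 23.0, 34.0, 79.0, 96.0, 125.0, 148.0, 169.0, 225.0, 272.0, 152.0, 85.0, 0.0 m³/s.
ΣQ_DR = 1410 m³/s.
With Δt = 6 h = 21600 s, V = ΣQ_DR · Δt = 1410 × 21600 = 3.05 × 10^7 m³.

V ≈ 3.05 × 10^7 m³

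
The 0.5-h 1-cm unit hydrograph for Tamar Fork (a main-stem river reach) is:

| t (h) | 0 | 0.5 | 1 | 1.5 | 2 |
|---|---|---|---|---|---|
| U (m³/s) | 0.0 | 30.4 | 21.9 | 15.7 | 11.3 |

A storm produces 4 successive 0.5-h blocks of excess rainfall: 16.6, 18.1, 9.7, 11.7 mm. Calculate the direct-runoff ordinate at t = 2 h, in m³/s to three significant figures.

By discrete convolution, Q_j = Σ (P_i / 10 mm) · U_{j−i}.
At t = 2 h (j=4): Q = (16.6/10)·11.3 + (18.1/10)·15.7 + (9.7/10)·21.9 + (11.7/10)·30.4 = 104 m³/s.

Q ≈ 104 m³/s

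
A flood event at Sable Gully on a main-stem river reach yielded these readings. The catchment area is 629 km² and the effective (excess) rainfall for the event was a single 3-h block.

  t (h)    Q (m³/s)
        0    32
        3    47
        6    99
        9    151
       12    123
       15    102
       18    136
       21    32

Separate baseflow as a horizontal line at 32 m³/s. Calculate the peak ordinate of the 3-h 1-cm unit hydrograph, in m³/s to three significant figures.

U_p ≈ 149 m³/s

Direct runoff: 0.0, 15.0, 67.0, 119.0, 91.0, 70.0, 104.0, 0.0 m³/s; ΣQ_DR = 466.0 m³/s, peak = 119.0 m³/s.
Runoff depth d = ΣQ_DR·Δt / A = 466.0 × 10800 / (629 km²) = 8.001 mm.
The 1-cm UH is the DRH scaled by (10 mm)/d, so U_p = 119.0 × 10/8.001 = 149 m³/s.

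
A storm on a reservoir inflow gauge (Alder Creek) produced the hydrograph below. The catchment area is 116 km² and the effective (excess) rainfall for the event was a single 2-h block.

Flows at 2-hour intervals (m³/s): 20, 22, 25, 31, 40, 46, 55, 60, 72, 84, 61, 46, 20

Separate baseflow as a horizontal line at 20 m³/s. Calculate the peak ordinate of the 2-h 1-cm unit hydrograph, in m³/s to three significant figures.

U_p ≈ 32.0 m³/s

Direct runoff: 0.0, 2.0, 5.0, 11.0, 20.0, 26.0, 35.0, 40.0, 52.0, 64.0, 41.0, 26.0, 0.0 m³/s; ΣQ_DR = 322.0 m³/s, peak = 64.0 m³/s.
Runoff depth d = ΣQ_DR·Δt / A = 322.0 × 7200 / (116 km²) = 19.99 mm.
The 1-cm UH is the DRH scaled by (10 mm)/d, so U_p = 64.0 × 10/19.99 = 32.0 m³/s.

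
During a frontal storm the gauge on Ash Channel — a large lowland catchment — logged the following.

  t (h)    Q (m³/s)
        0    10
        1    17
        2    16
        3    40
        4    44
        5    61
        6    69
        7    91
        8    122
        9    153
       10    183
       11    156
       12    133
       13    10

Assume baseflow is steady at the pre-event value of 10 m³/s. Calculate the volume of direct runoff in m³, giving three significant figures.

Direct-runoff ordinates (Q − Q_b): 0.0, 7.0, 6.0, 30.0, 34.0, 51.0, 59.0, 81.0, 112.0, 143.0, 173.0, 146.0, 123.0, 0.0 m³/s.
ΣQ_DR = 965.0 m³/s.
With Δt = 1 h = 3600 s, V = ΣQ_DR · Δt = 965.0 × 3600 = 3.47 × 10^6 m³.

V ≈ 3.47 × 10^6 m³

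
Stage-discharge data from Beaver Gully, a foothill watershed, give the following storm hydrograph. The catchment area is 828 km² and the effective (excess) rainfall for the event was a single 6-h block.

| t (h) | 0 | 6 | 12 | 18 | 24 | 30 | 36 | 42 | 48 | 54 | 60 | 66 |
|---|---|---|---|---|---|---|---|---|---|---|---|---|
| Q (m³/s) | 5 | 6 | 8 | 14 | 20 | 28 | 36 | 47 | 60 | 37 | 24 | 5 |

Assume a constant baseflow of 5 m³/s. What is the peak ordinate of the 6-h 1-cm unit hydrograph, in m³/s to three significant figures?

U_p ≈ 91.7 m³/s

Direct runoff: 0.0, 1.0, 3.0, 9.0, 15.0, 23.0, 31.0, 42.0, 55.0, 32.0, 19.0, 0.0 m³/s; ΣQ_DR = 230.0 m³/s, peak = 55.0 m³/s.
Runoff depth d = ΣQ_DR·Δt / A = 230.0 × 21600 / (828 km²) = 6.000 mm.
The 1-cm UH is the DRH scaled by (10 mm)/d, so U_p = 55.0 × 10/6.000 = 91.7 m³/s.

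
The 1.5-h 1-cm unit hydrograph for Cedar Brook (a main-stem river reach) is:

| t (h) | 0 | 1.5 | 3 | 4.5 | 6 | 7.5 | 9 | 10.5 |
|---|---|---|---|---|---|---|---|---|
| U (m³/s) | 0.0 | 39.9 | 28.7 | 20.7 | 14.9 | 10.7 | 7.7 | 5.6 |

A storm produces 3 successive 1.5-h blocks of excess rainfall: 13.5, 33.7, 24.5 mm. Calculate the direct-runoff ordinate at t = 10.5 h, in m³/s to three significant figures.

By discrete convolution, Q_j = Σ (P_i / 10 mm) · U_{j−i}.
At t = 10.5 h (j=7): Q = (13.5/10)·5.6 + (33.7/10)·7.7 + (24.5/10)·10.7 = 59.7 m³/s.

Q ≈ 59.7 m³/s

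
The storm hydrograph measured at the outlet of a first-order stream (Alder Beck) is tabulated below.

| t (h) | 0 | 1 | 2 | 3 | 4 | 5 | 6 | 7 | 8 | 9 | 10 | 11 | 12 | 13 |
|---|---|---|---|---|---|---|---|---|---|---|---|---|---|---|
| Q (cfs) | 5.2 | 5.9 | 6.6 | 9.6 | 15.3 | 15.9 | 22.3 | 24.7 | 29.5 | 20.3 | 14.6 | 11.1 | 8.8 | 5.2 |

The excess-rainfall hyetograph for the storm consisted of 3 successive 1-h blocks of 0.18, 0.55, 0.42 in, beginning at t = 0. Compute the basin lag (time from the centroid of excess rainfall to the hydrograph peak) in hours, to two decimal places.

Centroid of excess rainfall: t_c = Σ P_i·t̄_i / ΣP_i = 1.7087 h (block centres at 0.5, 1.5, 2.5 h).
Hydrograph peak occurs at t = 8 h, so basin lag t_L = 8 − 1.7087 = 6.29 h.

t_L ≈ 6.29 h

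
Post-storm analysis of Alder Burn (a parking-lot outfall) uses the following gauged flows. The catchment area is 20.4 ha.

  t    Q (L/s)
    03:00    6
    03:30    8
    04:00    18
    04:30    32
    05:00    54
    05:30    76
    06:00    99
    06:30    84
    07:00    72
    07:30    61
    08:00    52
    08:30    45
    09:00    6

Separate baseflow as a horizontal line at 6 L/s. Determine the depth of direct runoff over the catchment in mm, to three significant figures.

Direct runoff: 0.0, 2.0, 12.0, 26.0, 48.0, 70.0, 93.0, 78.0, 66.0, 55.0, 46.0, 39.0, 0.0 L/s; ΣQ_DR = 535.0 L/s.
V = ΣQ_DR · Δt = 535.0 × 1800 s = 9.630 × 10^5 L.
Over A = 20.4 ha, depth = V / A = 4.72 mm.

d ≈ 4.72 mm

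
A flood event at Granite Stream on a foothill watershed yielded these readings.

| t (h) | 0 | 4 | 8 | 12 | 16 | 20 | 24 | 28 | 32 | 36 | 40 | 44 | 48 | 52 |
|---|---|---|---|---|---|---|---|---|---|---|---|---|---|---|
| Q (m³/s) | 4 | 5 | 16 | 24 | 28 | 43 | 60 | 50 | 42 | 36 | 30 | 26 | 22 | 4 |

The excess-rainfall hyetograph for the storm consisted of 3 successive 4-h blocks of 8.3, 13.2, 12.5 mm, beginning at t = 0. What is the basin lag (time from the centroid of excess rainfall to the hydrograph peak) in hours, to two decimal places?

Centroid of excess rainfall: t_c = Σ P_i·t̄_i / ΣP_i = 6.4941 h (block centres at 2, 6, 10 h).
Hydrograph peak occurs at t = 24 h, so basin lag t_L = 24 − 6.4941 = 17.51 h.

t_L ≈ 17.51 h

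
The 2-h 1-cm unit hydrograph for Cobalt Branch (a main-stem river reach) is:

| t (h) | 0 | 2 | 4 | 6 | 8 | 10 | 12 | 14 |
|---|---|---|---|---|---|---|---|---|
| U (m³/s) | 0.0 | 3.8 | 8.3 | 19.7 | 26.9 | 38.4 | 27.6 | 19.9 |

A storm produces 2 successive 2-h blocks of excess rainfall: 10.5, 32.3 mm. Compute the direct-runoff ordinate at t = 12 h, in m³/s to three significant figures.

Q ≈ 153 m³/s

By discrete convolution, Q_j = Σ (P_i / 10 mm) · U_{j−i}.
At t = 12 h (j=6): Q = (10.5/10)·27.6 + (32.3/10)·38.4 = 153 m³/s.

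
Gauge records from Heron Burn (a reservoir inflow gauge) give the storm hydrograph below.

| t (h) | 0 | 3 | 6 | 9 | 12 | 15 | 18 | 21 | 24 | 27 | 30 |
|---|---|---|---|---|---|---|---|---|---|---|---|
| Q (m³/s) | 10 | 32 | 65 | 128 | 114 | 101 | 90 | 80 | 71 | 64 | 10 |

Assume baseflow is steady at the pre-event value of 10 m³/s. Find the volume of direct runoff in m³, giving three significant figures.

Direct-runoff ordinates (Q − Q_b): 0.0, 22.0, 55.0, 118.0, 104.0, 91.0, 80.0, 70.0, 61.0, 54.0, 0.0 m³/s.
ΣQ_DR = 655.0 m³/s.
With Δt = 3 h = 10800 s, V = ΣQ_DR · Δt = 655.0 × 10800 = 7.07 × 10^6 m³.

V ≈ 7.07 × 10^6 m³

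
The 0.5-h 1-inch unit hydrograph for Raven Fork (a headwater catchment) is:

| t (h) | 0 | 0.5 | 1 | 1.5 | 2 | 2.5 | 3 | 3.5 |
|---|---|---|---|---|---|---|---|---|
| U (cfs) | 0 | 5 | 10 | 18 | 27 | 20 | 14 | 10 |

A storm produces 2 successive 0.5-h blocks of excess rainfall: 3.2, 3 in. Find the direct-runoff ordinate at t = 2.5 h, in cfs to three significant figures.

By discrete convolution, Q_j = Σ (P_i / 1 in) · U_{j−i}.
At t = 2.5 h (j=5): Q = (3.2/1)·20 + (3/1)·27 = 145 cfs.

Q ≈ 145 cfs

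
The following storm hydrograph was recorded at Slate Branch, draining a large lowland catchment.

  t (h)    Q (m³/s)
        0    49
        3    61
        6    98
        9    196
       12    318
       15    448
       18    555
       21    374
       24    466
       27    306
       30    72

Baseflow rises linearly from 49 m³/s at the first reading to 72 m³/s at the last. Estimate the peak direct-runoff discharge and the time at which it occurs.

Subtracting baseflow gives direct-runoff ordinates: 0.00, 9.70, 44.40, 140.10, 259.80, 387.50, 492.20, 308.90, 398.60, 236.30, 0.00 m³/s.
The maximum is 492.20 m³/s, occurring at the reading for t = 18 h.

Q_p = 492.20 m³/s at t = 18 h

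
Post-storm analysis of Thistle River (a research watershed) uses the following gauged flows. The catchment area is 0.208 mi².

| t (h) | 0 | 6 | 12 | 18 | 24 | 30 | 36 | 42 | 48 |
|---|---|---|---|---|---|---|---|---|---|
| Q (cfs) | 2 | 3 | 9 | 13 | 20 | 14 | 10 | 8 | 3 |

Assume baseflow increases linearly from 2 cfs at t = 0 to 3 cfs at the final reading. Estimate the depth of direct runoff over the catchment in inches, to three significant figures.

d ≈ 2.66 in

Direct runoff: 0.00, 0.88, 6.75, 10.62, 17.50, 11.38, 7.25, 5.12, 0.00 cfs; ΣQ_DR = 59.50 cfs.
V = ΣQ_DR · Δt = 59.50 × 21600 s = 1.285 × 10^6 ft³.
Over A = 0.208 mi², depth = V / A = 2.66 in.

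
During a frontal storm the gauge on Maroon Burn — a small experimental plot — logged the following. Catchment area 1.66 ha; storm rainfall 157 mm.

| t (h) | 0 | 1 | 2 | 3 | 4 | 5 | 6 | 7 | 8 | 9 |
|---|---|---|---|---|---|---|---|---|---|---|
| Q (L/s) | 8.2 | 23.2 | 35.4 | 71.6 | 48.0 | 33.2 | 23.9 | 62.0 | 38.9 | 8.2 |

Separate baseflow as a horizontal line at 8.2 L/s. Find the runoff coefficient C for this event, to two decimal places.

C ≈ 0.37

ΣQ_DR = 270.6 L/s; V = ΣQ_DR·Δt = 9.742 × 10^5 L.
Runoff depth d = V / A = 58.68 mm.
C = d / P = 58.68 / 157 = 0.37.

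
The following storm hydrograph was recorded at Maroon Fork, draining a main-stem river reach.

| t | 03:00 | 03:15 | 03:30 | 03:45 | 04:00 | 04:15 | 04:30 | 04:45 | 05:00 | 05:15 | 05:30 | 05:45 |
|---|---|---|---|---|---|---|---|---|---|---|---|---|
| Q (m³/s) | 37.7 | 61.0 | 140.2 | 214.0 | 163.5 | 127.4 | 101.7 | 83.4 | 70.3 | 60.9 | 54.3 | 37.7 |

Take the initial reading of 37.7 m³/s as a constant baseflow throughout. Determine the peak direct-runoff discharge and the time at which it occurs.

Subtracting baseflow gives direct-runoff ordinates: 0.0, 23.3, 102.5, 176.3, 125.8, 89.7, 64.0, 45.7, 32.6, 23.2, 16.6, 0.0 m³/s.
The maximum is 176.3 m³/s, occurring at the reading for t = 03:45.

Q_p = 176.3 m³/s at t = 03:45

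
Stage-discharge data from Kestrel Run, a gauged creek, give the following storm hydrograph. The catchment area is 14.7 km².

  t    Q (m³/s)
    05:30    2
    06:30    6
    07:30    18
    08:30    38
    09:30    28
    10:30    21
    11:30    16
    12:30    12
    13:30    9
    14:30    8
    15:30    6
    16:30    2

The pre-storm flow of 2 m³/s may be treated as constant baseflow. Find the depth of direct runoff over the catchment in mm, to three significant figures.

d ≈ 34.8 mm

Direct runoff: 0.0, 4.0, 16.0, 36.0, 26.0, 19.0, 14.0, 10.0, 7.0, 6.0, 4.0, 0.0 m³/s; ΣQ_DR = 142.0 m³/s.
V = ΣQ_DR · Δt = 142.0 × 3600 s = 5.112 × 10^5 m³.
Over A = 14.7 km², depth = V / A = 34.8 mm.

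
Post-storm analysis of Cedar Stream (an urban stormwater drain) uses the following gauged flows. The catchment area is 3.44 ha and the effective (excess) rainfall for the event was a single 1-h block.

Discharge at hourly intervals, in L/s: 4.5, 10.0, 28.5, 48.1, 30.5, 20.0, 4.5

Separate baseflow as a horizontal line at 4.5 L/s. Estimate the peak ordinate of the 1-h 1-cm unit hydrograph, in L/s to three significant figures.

U_p ≈ 36.4 L/s

Direct runoff: 0.0, 5.5, 24.0, 43.6, 26.0, 15.5, 0.0 L/s; ΣQ_DR = 114.6 L/s, peak = 43.6 L/s.
Runoff depth d = ΣQ_DR·Δt / A = 114.6 × 3600 / (3.44 ha) = 11.99 mm.
The 1-cm UH is the DRH scaled by (10 mm)/d, so U_p = 43.6 × 10/11.99 = 36.4 L/s.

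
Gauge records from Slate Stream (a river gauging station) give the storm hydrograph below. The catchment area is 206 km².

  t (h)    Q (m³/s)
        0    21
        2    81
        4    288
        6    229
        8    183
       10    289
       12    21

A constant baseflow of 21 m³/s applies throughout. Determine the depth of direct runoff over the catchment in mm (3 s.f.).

d ≈ 33.7 mm

Direct runoff: 0.0, 60.0, 267.0, 208.0, 162.0, 268.0, 0.0 m³/s; ΣQ_DR = 965.0 m³/s.
V = ΣQ_DR · Δt = 965.0 × 7200 s = 6.948 × 10^6 m³.
Over A = 206 km², depth = V / A = 33.7 mm.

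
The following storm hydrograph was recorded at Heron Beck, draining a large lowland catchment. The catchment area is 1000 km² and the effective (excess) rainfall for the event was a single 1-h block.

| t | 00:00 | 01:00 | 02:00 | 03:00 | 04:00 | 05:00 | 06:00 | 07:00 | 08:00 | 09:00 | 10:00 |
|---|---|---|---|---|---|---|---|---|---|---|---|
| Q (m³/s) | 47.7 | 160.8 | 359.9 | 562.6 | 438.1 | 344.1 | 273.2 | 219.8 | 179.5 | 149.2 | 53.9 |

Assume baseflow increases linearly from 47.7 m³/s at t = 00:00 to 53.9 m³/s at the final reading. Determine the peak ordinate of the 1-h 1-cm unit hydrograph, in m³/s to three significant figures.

Direct runoff: 0.00, 112.48, 310.96, 513.04, 387.92, 293.30, 221.78, 167.76, 126.84, 95.92, 0.00 m³/s; ΣQ_DR = 2230 m³/s, peak = 513.04 m³/s.
Runoff depth d = ΣQ_DR·Δt / A = 2230 × 3600 / (1000 km²) = 8.028 mm.
The 1-cm UH is the DRH scaled by (10 mm)/d, so U_p = 513.04 × 10/8.028 = 639 m³/s.

U_p ≈ 639 m³/s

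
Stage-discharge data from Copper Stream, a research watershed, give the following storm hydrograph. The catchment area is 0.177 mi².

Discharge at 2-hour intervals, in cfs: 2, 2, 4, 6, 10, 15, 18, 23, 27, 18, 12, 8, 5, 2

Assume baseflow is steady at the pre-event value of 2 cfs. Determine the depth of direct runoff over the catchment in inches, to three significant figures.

Direct runoff: 0.0, 0.0, 2.0, 4.0, 8.0, 13.0, 16.0, 21.0, 25.0, 16.0, 10.0, 6.0, 3.0, 0.0 cfs; ΣQ_DR = 124.0 cfs.
V = ΣQ_DR · Δt = 124.0 × 7200 s = 8.928 × 10^5 ft³.
Over A = 0.177 mi², depth = V / A = 2.17 in.

d ≈ 2.17 in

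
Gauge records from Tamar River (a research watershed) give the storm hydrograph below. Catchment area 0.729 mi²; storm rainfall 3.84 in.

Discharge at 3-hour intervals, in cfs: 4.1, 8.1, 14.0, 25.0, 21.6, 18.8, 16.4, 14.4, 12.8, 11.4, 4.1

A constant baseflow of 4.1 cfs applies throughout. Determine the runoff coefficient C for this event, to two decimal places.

C ≈ 0.18

ΣQ_DR = 105.6 cfs; V = ΣQ_DR·Δt = 1.140 × 10^6 ft³.
Runoff depth d = V / A = 0.6734 in.
C = d / P = 0.6734 / 3.84 = 0.18.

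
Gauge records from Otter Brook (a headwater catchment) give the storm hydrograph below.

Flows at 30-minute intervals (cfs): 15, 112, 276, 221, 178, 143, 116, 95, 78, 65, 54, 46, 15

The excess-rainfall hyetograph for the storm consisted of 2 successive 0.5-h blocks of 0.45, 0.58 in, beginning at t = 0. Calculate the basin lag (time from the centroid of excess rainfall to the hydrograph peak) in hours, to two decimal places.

t_L ≈ 0.47 h

Centroid of excess rainfall: t_c = Σ P_i·t̄_i / ΣP_i = 0.5316 h (block centres at 0.25, 0.75 h).
Hydrograph peak occurs at t = 1 h, so basin lag t_L = 1 − 0.5316 = 0.47 h.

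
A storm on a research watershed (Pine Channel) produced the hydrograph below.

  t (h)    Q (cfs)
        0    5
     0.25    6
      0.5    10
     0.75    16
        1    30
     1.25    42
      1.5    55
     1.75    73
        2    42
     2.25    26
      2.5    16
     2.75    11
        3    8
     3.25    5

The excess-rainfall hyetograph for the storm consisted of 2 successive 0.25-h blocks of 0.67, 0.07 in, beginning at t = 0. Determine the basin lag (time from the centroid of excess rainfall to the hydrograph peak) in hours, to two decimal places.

Centroid of excess rainfall: t_c = Σ P_i·t̄_i / ΣP_i = 0.1486 h (block centres at 0.125, 0.375 h).
Hydrograph peak occurs at t = 1.75 h, so basin lag t_L = 1.75 − 0.1486 = 1.60 h.

t_L ≈ 1.60 h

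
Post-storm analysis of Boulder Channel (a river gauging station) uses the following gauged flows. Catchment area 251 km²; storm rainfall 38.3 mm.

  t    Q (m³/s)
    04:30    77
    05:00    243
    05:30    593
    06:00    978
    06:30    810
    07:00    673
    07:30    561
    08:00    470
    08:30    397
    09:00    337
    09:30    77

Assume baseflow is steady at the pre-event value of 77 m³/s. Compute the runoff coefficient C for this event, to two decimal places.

C ≈ 0.82

ΣQ_DR = 4369 m³/s; V = ΣQ_DR·Δt = 7.864 × 10^6 m³.
Runoff depth d = V / A = 31.33 mm.
C = d / P = 31.33 / 38.3 = 0.82.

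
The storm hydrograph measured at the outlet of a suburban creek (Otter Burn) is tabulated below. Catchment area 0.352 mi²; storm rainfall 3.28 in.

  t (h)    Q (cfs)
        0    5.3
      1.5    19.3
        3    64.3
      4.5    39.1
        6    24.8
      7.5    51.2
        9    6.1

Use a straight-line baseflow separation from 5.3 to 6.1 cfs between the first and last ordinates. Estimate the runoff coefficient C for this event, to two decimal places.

C ≈ 0.34

ΣQ_DR = 170.2 cfs; V = ΣQ_DR·Δt = 9.191 × 10^5 ft³.
Runoff depth d = V / A = 1.124 in.
C = d / P = 1.124 / 3.28 = 0.34.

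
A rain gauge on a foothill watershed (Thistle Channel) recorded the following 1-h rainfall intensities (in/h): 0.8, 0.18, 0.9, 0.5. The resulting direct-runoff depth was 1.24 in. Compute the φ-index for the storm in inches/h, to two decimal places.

φ ≈ 0.32 in/h

Only the 3 blocks with intensity above φ contribute runoff: 0.8, 0.9, 0.5 in/h.
Σ(I−φ)·Δt = d  ⇒  (0.8+0.9+0.5 − 3φ)·1 = 1.24
φ = (2.200 − 1.24/1) / 3 = 0.32 in/h.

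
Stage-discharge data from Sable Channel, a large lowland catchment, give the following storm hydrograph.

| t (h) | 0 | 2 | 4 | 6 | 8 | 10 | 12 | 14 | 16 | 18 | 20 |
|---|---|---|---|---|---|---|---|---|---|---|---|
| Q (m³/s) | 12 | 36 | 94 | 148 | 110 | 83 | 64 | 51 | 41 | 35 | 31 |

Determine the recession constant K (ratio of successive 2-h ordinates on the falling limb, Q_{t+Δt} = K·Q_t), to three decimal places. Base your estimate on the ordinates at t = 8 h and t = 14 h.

K ≈ 0.774

Using the recession-limb readings at t = 8 h and t = 14 h: Q falls from 110 to 51 m³/s over 3 intervals.
K = (Q₂/Q₁)^(1/3) = (51/110)^(1/3) = 0.774.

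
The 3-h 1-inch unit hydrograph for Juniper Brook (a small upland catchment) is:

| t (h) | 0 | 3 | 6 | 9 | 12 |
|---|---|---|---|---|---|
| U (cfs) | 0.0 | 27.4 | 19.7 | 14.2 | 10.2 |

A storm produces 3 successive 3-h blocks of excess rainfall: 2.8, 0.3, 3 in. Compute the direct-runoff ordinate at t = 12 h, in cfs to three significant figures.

By discrete convolution, Q_j = Σ (P_i / 1 in) · U_{j−i}.
At t = 12 h (j=4): Q = (2.8/1)·10.2 + (0.3/1)·14.2 + (3/1)·19.7 = 91.9 cfs.

Q ≈ 91.9 cfs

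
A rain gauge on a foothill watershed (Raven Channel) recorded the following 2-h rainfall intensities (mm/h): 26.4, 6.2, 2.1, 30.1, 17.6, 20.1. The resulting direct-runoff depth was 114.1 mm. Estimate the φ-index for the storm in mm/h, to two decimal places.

Only the 4 blocks with intensity above φ contribute runoff: 26.4, 30.1, 17.6, 20.1 mm/h.
Σ(I−φ)·Δt = d  ⇒  (26.4+30.1+17.6+20.1 − 4φ)·2 = 114.1
φ = (94.20 − 114.1/2) / 4 = 9.29 mm/h.

φ ≈ 9.29 mm/h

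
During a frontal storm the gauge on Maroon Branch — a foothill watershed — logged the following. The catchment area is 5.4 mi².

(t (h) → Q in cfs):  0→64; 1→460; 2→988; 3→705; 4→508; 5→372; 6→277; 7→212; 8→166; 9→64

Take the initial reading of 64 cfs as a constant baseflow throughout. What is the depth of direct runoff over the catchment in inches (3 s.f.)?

Direct runoff: 0.0, 396.0, 924.0, 641.0, 444.0, 308.0, 213.0, 148.0, 102.0, 0.0 cfs; ΣQ_DR = 3176 cfs.
V = ΣQ_DR · Δt = 3176 × 3600 s = 1.143 × 10^7 ft³.
Over A = 5.4 mi², depth = V / A = 0.911 in.

d ≈ 0.911 in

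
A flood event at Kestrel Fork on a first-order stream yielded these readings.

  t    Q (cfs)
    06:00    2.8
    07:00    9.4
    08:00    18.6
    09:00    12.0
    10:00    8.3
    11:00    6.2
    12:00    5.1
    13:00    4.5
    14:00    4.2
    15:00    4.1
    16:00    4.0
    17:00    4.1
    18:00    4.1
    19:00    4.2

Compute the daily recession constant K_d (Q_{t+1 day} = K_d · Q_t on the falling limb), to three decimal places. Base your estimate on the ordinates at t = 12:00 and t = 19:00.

Between t = 12:00 and t = 19:00 the flow falls from 5.1 to 4.2 cfs over 7×1 h = 7 h.
Per-interval ratio K = (4.2/5.1)^(1/7) = 0.9726; K_d = K^(24/1) = 0.514.

K_d ≈ 0.514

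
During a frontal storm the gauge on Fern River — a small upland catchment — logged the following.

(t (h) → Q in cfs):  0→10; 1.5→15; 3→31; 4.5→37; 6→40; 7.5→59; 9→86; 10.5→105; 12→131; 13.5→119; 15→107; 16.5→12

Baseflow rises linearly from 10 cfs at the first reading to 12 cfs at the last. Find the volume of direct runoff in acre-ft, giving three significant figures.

V ≈ 76.9 acre-ft

Direct-runoff ordinates (Q − Q_b): 0.00, 4.82, 20.64, 26.45, 29.27, 48.09, 74.91, 93.73, 119.55, 107.36, 95.18, 0.00 cfs.
ΣQ_DR = 620.0 cfs.
With Δt = 1.5 h = 5400 s, V = ΣQ_DR · Δt = 620.0 × 5400 = 3.35 × 10^6 ft³ = 76.9 acre-ft.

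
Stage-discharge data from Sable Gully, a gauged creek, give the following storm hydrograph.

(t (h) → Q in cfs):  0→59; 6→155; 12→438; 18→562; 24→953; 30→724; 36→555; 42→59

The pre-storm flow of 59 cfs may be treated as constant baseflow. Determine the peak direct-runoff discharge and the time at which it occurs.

Subtracting baseflow gives direct-runoff ordinates: 0.0, 96.0, 379.0, 503.0, 894.0, 665.0, 496.0, 0.0 cfs.
The maximum is 894.0 cfs, occurring at the reading for t = 24 h.

Q_p = 894.0 cfs at t = 24 h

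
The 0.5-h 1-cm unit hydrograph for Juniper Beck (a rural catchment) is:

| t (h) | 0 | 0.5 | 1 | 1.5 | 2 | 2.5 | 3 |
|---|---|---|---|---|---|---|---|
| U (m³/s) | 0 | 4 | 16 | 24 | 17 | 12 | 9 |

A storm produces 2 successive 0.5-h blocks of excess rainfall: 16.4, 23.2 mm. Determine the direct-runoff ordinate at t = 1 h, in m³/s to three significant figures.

Q ≈ 35.5 m³/s

By discrete convolution, Q_j = Σ (P_i / 10 mm) · U_{j−i}.
At t = 1 h (j=2): Q = (16.4/10)·16 + (23.2/10)·4 = 35.5 m³/s.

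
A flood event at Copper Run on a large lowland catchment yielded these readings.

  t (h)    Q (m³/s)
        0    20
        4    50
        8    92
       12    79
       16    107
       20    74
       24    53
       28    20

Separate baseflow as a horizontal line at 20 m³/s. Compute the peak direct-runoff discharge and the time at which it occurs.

Subtracting baseflow gives direct-runoff ordinates: 0.0, 30.0, 72.0, 59.0, 87.0, 54.0, 33.0, 0.0 m³/s.
The maximum is 87.0 m³/s, occurring at the reading for t = 16 h.

Q_p = 87.0 m³/s at t = 16 h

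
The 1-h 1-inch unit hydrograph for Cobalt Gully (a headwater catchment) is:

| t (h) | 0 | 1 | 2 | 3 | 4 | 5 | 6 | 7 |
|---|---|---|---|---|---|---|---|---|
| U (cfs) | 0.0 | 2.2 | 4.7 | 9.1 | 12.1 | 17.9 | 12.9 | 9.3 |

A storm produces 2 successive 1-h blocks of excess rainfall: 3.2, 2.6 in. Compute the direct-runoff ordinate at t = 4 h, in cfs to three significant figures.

By discrete convolution, Q_j = Σ (P_i / 1 in) · U_{j−i}.
At t = 4 h (j=4): Q = (3.2/1)·12.1 + (2.6/1)·9.1 = 62.4 cfs.

Q ≈ 62.4 cfs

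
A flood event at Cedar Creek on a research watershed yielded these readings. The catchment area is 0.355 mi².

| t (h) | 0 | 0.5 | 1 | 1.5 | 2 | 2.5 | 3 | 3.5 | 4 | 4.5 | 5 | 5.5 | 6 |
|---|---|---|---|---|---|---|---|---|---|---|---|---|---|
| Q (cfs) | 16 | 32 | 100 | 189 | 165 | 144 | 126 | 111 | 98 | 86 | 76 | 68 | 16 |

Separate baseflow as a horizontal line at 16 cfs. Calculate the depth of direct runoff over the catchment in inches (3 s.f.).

d ≈ 2.22 in

Direct runoff: 0.0, 16.0, 84.0, 173.0, 149.0, 128.0, 110.0, 95.0, 82.0, 70.0, 60.0, 52.0, 0.0 cfs; ΣQ_DR = 1019 cfs.
V = ΣQ_DR · Δt = 1019 × 1800 s = 1.834 × 10^6 ft³.
Over A = 0.355 mi², depth = V / A = 2.22 in.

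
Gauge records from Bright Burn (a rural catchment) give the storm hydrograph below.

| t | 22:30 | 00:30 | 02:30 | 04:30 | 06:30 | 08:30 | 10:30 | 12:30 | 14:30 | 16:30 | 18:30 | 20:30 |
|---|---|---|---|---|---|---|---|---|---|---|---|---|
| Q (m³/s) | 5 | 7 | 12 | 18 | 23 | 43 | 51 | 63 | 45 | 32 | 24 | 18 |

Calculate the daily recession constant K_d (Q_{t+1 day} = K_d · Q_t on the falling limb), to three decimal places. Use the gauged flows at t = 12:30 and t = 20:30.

K_d ≈ 0.023

Between t = 12:30 and t = 20:30 the flow falls from 63 to 18 m³/s over 4×2 h = 8 h.
Per-interval ratio K = (18/63)^(1/4) = 0.7311; K_d = K^(24/2) = 0.023.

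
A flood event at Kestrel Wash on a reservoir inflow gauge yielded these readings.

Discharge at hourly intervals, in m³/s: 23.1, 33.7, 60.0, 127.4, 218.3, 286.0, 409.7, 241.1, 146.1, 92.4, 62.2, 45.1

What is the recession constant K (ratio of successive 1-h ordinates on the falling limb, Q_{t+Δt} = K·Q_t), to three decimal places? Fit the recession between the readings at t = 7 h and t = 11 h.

K ≈ 0.658

Using the recession-limb readings at t = 7 h and t = 11 h: Q falls from 241.1 to 45.1 m³/s over 4 intervals.
K = (Q₂/Q₁)^(1/4) = (45.1/241.1)^(1/4) = 0.658.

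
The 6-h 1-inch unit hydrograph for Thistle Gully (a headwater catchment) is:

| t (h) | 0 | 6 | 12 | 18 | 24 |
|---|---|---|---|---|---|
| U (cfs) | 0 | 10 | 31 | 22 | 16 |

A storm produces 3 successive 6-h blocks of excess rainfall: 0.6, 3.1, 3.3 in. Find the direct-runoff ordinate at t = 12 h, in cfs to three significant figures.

By discrete convolution, Q_j = Σ (P_i / 1 in) · U_{j−i}.
At t = 12 h (j=2): Q = (0.6/1)·31 + (3.1/1)·10 + (3.3/1)·0 = 49.6 cfs.

Q ≈ 49.6 cfs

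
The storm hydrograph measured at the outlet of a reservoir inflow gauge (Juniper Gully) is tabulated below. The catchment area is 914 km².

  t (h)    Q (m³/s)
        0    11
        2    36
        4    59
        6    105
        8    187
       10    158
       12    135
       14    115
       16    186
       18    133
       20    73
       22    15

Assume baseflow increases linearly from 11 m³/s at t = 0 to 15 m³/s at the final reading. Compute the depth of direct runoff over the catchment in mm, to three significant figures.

Direct runoff: 0.00, 24.64, 47.27, 92.91, 174.55, 145.18, 121.82, 101.45, 172.09, 118.73, 58.36, 0.00 m³/s; ΣQ_DR = 1057 m³/s.
V = ΣQ_DR · Δt = 1057 × 7200 s = 7.610 × 10^6 m³.
Over A = 914 km², depth = V / A = 8.33 mm.

d ≈ 8.33 mm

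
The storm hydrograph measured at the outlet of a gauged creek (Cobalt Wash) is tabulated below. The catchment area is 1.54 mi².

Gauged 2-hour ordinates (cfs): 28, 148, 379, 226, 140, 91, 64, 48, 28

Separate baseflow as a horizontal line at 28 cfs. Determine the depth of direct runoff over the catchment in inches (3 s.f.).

d ≈ 1.81 in

Direct runoff: 0.0, 120.0, 351.0, 198.0, 112.0, 63.0, 36.0, 20.0, 0.0 cfs; ΣQ_DR = 900.0 cfs.
V = ΣQ_DR · Δt = 900.0 × 7200 s = 6.480 × 10^6 ft³.
Over A = 1.54 mi², depth = V / A = 1.81 in.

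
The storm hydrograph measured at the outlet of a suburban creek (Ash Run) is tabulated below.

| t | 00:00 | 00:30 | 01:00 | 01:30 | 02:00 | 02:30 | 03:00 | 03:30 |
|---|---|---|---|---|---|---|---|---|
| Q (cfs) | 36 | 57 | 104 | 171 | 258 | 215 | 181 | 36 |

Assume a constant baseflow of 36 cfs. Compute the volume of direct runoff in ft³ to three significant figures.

Direct-runoff ordinates (Q − Q_b): 0.0, 21.0, 68.0, 135.0, 222.0, 179.0, 145.0, 0.0 cfs.
ΣQ_DR = 770.0 cfs.
With Δt = 0.5 h = 1800 s, V = ΣQ_DR · Δt = 770.0 × 1800 = 1.39 × 10^6 ft³.

V ≈ 1.39 × 10^6 ft³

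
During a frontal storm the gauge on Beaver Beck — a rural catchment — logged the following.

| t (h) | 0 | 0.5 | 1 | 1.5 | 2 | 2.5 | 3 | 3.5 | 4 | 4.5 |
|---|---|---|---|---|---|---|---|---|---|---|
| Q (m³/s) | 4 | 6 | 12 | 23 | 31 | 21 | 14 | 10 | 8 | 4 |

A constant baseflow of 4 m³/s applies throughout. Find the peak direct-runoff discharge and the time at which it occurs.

Q_p = 27.0 m³/s at t = 2 h

Subtracting baseflow gives direct-runoff ordinates: 0.0, 2.0, 8.0, 19.0, 27.0, 17.0, 10.0, 6.0, 4.0, 0.0 m³/s.
The maximum is 27.0 m³/s, occurring at the reading for t = 2 h.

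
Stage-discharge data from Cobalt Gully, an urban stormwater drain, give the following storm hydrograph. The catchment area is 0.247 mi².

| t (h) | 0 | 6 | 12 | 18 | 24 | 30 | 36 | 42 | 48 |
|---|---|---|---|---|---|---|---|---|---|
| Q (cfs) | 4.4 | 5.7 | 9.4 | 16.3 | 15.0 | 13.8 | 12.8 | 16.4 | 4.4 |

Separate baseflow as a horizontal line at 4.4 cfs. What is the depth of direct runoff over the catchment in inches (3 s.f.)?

Direct runoff: 0.0, 1.3, 5.0, 11.9, 10.6, 9.4, 8.4, 12.0, 0.0 cfs; ΣQ_DR = 58.60 cfs.
V = ΣQ_DR · Δt = 58.60 × 21600 s = 1.266 × 10^6 ft³.
Over A = 0.247 mi², depth = V / A = 2.21 in.

d ≈ 2.21 in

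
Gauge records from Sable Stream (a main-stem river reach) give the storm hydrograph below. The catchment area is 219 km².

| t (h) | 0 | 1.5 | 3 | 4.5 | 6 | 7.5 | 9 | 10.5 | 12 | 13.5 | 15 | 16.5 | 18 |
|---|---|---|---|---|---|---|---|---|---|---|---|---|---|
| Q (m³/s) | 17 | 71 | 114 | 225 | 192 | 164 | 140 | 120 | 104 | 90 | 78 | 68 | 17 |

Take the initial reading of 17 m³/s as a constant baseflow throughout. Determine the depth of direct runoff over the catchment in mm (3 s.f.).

d ≈ 29.1 mm

Direct runoff: 0.0, 54.0, 97.0, 208.0, 175.0, 147.0, 123.0, 103.0, 87.0, 73.0, 61.0, 51.0, 0.0 m³/s; ΣQ_DR = 1179 m³/s.
V = ΣQ_DR · Δt = 1179 × 5400 s = 6.367 × 10^6 m³.
Over A = 219 km², depth = V / A = 29.1 mm.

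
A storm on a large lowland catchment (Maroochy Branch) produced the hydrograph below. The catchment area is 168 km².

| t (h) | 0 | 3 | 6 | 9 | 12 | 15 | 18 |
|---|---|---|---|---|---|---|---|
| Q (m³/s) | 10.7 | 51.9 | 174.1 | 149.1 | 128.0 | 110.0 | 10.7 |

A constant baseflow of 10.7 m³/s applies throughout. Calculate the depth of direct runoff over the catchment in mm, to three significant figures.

Direct runoff: 0.0, 41.2, 163.4, 138.4, 117.3, 99.3, 0.0 m³/s; ΣQ_DR = 559.6 m³/s.
V = ΣQ_DR · Δt = 559.6 × 10800 s = 6.044 × 10^6 m³.
Over A = 168 km², depth = V / A = 36.0 mm.

d ≈ 36.0 mm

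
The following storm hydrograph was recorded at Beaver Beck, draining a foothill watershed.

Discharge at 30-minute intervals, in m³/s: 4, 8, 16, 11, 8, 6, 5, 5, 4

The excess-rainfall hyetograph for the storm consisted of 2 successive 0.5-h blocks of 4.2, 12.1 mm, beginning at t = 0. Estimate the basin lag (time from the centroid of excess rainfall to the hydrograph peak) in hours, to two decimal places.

t_L ≈ 0.38 h

Centroid of excess rainfall: t_c = Σ P_i·t̄_i / ΣP_i = 0.6212 h (block centres at 0.25, 0.75 h).
Hydrograph peak occurs at t = 1 h, so basin lag t_L = 1 − 0.6212 = 0.38 h.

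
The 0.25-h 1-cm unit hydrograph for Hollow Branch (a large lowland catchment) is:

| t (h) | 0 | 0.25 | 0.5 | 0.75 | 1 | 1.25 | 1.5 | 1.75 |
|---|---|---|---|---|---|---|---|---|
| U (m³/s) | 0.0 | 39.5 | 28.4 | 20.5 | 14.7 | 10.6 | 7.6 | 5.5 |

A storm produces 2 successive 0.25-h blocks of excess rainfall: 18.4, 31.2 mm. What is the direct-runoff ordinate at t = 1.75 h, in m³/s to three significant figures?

Q ≈ 33.8 m³/s

By discrete convolution, Q_j = Σ (P_i / 10 mm) · U_{j−i}.
At t = 1.75 h (j=7): Q = (18.4/10)·5.5 + (31.2/10)·7.6 = 33.8 m³/s.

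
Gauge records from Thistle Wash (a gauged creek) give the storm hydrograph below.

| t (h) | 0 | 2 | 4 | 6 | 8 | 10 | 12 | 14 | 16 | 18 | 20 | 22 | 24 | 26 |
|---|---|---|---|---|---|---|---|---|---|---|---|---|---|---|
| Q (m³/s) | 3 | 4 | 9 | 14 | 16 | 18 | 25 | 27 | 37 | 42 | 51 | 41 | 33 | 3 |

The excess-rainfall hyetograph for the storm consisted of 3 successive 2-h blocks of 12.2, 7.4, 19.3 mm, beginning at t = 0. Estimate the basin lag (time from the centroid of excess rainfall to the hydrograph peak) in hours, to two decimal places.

Centroid of excess rainfall: t_c = Σ P_i·t̄_i / ΣP_i = 3.3650 h (block centres at 1, 3, 5 h).
Hydrograph peak occurs at t = 20 h, so basin lag t_L = 20 − 3.3650 = 16.63 h.

t_L ≈ 16.63 h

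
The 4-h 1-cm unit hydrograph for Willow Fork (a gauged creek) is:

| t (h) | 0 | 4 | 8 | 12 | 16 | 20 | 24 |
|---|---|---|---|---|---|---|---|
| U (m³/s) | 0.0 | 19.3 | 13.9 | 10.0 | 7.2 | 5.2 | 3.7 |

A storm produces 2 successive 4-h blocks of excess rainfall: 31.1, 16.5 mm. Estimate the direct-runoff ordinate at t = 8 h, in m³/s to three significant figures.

Q ≈ 75.1 m³/s

By discrete convolution, Q_j = Σ (P_i / 10 mm) · U_{j−i}.
At t = 8 h (j=2): Q = (31.1/10)·13.9 + (16.5/10)·19.3 = 75.1 m³/s.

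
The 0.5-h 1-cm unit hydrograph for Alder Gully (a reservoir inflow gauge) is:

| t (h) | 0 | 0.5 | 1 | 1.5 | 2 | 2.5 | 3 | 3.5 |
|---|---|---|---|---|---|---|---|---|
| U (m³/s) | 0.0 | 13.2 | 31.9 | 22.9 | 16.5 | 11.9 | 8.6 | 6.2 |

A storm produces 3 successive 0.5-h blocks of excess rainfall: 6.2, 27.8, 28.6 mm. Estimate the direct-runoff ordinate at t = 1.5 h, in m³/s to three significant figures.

Q ≈ 141 m³/s

By discrete convolution, Q_j = Σ (P_i / 10 mm) · U_{j−i}.
At t = 1.5 h (j=3): Q = (6.2/10)·22.9 + (27.8/10)·31.9 + (28.6/10)·13.2 = 141 m³/s.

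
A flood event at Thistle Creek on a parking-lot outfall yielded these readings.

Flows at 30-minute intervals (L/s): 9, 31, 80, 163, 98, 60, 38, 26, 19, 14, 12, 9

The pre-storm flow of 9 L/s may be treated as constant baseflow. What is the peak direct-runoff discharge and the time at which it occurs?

Subtracting baseflow gives direct-runoff ordinates: 0.0, 22.0, 71.0, 154.0, 89.0, 51.0, 29.0, 17.0, 10.0, 5.0, 3.0, 0.0 L/s.
The maximum is 154.0 L/s, occurring at the reading for t = 1.5 h.

Q_p = 154.0 L/s at t = 1.5 h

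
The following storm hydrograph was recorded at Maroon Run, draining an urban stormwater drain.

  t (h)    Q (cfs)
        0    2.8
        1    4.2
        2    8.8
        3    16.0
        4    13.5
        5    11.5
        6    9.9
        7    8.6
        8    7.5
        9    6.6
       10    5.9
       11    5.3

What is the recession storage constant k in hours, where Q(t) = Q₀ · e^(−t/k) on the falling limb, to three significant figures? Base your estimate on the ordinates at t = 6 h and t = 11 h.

On the falling limb, Q drops from 9.9 to 5.3 cfs between t = 6 h and t = 11 h (Δt = 5 h).
k = −Δt / ln(Q₂/Q₁) = −5 / ln(5.3/9.9) = 8.00 h.

k ≈ 8.00 h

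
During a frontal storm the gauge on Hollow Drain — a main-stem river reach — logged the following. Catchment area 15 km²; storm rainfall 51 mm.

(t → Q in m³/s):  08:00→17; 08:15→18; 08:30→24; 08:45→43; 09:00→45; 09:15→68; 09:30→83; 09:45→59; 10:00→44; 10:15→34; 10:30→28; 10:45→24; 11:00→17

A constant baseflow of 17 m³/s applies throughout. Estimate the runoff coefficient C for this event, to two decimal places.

C ≈ 0.33

ΣQ_DR = 283.0 m³/s; V = ΣQ_DR·Δt = 2.547 × 10^5 m³.
Runoff depth d = V / A = 16.98 mm.
C = d / P = 16.98 / 51 = 0.33.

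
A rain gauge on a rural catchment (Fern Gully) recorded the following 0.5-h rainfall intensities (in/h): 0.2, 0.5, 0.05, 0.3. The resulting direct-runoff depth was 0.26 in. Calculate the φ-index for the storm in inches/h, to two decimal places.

Only the 3 blocks with intensity above φ contribute runoff: 0.2, 0.5, 0.3 in/h.
Σ(I−φ)·Δt = d  ⇒  (0.2+0.5+0.3 − 3φ)·0.5 = 0.26
φ = (1.000 − 0.26/0.5) / 3 = 0.16 in/h.

φ ≈ 0.16 in/h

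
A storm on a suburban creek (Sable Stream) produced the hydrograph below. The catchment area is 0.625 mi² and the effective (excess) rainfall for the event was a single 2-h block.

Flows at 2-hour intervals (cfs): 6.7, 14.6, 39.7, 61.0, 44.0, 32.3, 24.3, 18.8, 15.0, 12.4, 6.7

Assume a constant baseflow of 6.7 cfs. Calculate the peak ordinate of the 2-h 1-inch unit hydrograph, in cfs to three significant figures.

Direct runoff: 0.0, 7.9, 33.0, 54.3, 37.3, 25.6, 17.6, 12.1, 8.3, 5.7, 0.0 cfs; ΣQ_DR = 201.8 cfs, peak = 54.3 cfs.
Runoff depth d = ΣQ_DR·Δt / A = 201.8 × 7200 / (0.625 mi²) = 1.001 in.
The 1-inch UH is the DRH scaled by (1 in)/d, so U_p = 54.3 × 1/1.001 = 54.3 cfs.

U_p ≈ 54.3 cfs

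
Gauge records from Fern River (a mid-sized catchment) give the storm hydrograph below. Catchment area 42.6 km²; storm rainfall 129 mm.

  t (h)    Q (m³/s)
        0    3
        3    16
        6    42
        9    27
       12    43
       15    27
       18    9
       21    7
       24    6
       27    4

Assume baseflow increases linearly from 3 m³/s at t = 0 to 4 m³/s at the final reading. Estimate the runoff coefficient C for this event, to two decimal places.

ΣQ_DR = 149.0 m³/s; V = ΣQ_DR·Δt = 1.609 × 10^6 m³.
Runoff depth d = V / A = 37.77 mm.
C = d / P = 37.77 / 129 = 0.29.

C ≈ 0.29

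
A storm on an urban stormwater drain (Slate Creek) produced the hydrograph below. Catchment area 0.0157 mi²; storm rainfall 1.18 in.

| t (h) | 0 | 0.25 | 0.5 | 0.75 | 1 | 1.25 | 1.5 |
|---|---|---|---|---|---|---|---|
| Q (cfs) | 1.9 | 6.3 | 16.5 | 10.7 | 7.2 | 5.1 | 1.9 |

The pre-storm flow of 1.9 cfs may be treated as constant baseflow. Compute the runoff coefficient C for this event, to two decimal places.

C ≈ 0.76

ΣQ_DR = 36.30 cfs; V = ΣQ_DR·Δt = 32670 ft³.
Runoff depth d = V / A = 0.8957 in.
C = d / P = 0.8957 / 1.18 = 0.76.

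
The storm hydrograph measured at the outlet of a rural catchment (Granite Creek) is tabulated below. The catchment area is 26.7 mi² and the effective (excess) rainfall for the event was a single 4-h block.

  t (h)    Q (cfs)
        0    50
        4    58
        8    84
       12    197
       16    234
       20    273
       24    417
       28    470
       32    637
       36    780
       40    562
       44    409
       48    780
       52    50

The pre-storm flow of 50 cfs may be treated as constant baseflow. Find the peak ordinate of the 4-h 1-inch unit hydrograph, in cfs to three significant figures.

Direct runoff: 0.0, 8.0, 34.0, 147.0, 184.0, 223.0, 367.0, 420.0, 587.0, 730.0, 512.0, 359.0, 730.0, 0.0 cfs; ΣQ_DR = 4301 cfs, peak = 730.0 cfs.
Runoff depth d = ΣQ_DR·Δt / A = 4301 × 14400 / (26.7 mi²) = 0.9985 in.
The 1-inch UH is the DRH scaled by (1 in)/d, so U_p = 730.0 × 1/0.9985 = 731 cfs.

U_p ≈ 731 cfs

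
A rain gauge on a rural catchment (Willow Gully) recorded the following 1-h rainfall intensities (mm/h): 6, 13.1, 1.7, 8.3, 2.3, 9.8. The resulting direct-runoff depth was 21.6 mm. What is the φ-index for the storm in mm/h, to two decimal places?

φ ≈ 3.90 mm/h

Only the 4 blocks with intensity above φ contribute runoff: 6, 13.1, 8.3, 9.8 mm/h.
Σ(I−φ)·Δt = d  ⇒  (6+13.1+8.3+9.8 − 4φ)·1 = 21.6
φ = (37.20 − 21.6/1) / 4 = 3.90 mm/h.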